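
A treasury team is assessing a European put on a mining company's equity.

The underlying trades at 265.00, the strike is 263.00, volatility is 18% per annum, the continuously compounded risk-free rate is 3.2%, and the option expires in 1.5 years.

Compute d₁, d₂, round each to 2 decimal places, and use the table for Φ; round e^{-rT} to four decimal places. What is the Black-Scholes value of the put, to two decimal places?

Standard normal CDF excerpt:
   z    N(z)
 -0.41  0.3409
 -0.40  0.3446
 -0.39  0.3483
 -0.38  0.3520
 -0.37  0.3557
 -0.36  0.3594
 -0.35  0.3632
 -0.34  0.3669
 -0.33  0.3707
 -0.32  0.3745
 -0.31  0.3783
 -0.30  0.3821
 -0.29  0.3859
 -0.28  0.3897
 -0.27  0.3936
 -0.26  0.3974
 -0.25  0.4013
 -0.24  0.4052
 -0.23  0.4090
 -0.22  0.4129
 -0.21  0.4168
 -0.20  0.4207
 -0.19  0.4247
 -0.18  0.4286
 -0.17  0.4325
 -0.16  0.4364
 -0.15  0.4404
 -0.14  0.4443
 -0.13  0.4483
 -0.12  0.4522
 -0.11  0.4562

σ√T = 0.18·√1.5 = 0.2205
ln(S/K) + (r + σ²/2)T = ln(265/263) + (0.032 + 0.18²/2)·1.5 = 0.0076 + 0.0723 = 0.0799
d₁ = 0.0799 / 0.2205 = 0.3623 ≈ 0.36
d₂ = d₁ − σ√T = 0.3623 − 0.2205 = 0.1419 ≈ 0.14
exp(−rT) = exp(−0.032·1.5) = 0.9531
N(−d₂) = N(-0.14) = 0.4443;  N(−d₁) = N(-0.36) = 0.3594
P = 263·0.9531·0.4443 − 265·0.3594 = 111.3706 − 95.2410 = 16.1296

16.13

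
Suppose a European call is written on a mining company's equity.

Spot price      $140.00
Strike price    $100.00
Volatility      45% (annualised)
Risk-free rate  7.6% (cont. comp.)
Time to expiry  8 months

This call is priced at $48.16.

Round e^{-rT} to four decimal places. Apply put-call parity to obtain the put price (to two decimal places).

$3.22

e^(−rT) = e^(−0.076·0.6667) = 0.9506
Put-call parity: C − P = S − K·e^(−rT) = 140 − 100·0.9506 = 140 − 95.0600 = 44.9400
P = C − (C − P) = 48.16 − (44.9400) = 3.2200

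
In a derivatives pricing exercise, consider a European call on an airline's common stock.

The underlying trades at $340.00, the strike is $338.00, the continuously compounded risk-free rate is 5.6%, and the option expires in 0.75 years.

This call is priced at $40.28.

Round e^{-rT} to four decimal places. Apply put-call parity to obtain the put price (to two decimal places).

exp(−rT) = exp(−0.056·0.75) = 0.9589
Put-call parity: C − P = S − K·e^(−rT) = 340 − 338·0.9589 = 340 − 324.1082 = 15.8918
P = C − (C − P) = 40.28 − (15.8918) = 24.3882

$24.39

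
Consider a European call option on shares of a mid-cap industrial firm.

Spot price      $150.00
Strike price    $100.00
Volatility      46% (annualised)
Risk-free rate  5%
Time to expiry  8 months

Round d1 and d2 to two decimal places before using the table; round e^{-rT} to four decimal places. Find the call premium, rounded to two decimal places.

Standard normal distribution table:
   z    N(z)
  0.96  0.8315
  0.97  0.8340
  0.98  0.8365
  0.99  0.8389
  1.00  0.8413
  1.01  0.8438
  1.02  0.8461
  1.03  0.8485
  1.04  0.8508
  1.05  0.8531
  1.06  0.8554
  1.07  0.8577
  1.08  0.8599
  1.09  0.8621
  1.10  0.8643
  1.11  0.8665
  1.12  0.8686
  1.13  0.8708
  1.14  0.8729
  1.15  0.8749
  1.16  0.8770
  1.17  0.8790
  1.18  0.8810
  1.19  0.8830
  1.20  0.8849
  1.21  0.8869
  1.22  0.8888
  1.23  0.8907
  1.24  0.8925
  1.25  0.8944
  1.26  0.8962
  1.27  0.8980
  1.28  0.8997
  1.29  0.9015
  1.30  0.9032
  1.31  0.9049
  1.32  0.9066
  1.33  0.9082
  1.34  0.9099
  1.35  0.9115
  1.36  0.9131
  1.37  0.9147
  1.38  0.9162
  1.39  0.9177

$56.06

σ√T = 0.46 × 0.8165 = 0.3756
ln(S/K) + (r + σ²/2)T = ln(150/100) + (0.05 + 0.46²/2)·0.6667 = 0.4055 + 0.1039 = 0.5093
d₁ = 0.5093 / 0.3756 = 1.3561 → 1.36
d₂ = d₁ − σ√T = 1.3561 − 0.3756 = 0.9805 → 0.98
exp(−rT) = exp(−0.05·0.6667) = 0.9672
N(d₁) = N(1.36) = 0.9131;  N(d₂) = N(0.98) = 0.8365
C = 150·0.9131 − 100·0.9672·0.8365 = 136.9650 − 80.9063 = 56.0587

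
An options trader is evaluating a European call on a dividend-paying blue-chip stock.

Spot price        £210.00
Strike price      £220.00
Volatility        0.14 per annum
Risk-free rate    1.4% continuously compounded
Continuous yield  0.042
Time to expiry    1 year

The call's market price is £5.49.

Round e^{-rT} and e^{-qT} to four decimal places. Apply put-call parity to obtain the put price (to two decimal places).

£21.06

e^(−qT) = e^(−0.042·1) = 0.9589;  e^(−rT) = e^(−0.014·1) = 0.9861
Put-call parity: C − P = S·e^(−qT) − K·e^(−rT) = 210·0.9589 − 220·0.9861 = 201.3690 − 216.9420 = -15.5730
P = C − (C − P) = 5.49 − (-15.5730) = 21.0630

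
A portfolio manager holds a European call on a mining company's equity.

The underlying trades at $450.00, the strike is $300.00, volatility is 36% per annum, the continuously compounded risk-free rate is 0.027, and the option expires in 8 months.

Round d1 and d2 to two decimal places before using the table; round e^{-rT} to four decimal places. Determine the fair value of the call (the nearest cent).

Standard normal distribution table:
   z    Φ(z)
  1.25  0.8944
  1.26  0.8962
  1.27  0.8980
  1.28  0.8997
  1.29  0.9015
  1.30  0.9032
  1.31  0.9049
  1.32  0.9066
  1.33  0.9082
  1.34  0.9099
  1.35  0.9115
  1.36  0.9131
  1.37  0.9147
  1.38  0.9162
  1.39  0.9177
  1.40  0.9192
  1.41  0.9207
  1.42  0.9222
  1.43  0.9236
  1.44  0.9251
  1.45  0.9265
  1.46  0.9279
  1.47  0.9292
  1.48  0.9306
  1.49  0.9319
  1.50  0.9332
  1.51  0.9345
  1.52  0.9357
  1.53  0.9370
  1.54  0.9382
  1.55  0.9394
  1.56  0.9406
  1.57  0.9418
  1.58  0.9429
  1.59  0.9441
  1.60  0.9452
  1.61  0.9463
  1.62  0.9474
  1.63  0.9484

T = 0.6667;  σ√T = 0.2939
ln(S/K) + (r + σ²/2)T = ln(450/300) + (0.027 + 0.36²/2)·0.6667 = 0.4055 + 0.0612 = 0.4667
d₁ = 0.4667 / 0.2939 = 1.5876 which rounds to 1.59
d₂ = d₁ − σ√T = 1.5876 − 0.2939 = 1.2937 which rounds to 1.29
e^(−rT) = e^(−0.027·0.6667) = 0.9822
N(d₁) = N(1.59) = 0.9441;  N(d₂) = N(1.29) = 0.9015
C = 450·0.9441 − 300·0.9822·0.9015 = 424.8450 − 265.6360 = 159.2090

$159.21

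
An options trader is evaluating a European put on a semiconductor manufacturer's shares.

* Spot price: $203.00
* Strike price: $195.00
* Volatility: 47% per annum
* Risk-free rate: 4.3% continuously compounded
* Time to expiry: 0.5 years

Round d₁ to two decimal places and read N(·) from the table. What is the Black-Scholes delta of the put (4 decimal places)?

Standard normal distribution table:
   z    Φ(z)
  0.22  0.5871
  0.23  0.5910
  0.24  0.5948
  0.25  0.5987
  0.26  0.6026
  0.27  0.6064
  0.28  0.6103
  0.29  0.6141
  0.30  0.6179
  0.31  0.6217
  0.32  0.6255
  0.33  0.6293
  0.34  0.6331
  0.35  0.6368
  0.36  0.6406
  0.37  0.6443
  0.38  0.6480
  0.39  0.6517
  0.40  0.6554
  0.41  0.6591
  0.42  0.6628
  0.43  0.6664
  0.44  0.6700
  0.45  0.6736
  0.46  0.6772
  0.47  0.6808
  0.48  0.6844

T = 0.5;  σ√T = 0.3323
d₁ = [ln(203/195) + (0.043 + 0.47²/2)·0.5] / 0.3323 = [0.0402 + 0.0767] / 0.3323 = 0.3518 → 0.35
N(d₁) = N(0.35) = 0.6368
Δ_put = N(d₁) − 1 = 0.6368 − 1 = -0.3632

-0.3632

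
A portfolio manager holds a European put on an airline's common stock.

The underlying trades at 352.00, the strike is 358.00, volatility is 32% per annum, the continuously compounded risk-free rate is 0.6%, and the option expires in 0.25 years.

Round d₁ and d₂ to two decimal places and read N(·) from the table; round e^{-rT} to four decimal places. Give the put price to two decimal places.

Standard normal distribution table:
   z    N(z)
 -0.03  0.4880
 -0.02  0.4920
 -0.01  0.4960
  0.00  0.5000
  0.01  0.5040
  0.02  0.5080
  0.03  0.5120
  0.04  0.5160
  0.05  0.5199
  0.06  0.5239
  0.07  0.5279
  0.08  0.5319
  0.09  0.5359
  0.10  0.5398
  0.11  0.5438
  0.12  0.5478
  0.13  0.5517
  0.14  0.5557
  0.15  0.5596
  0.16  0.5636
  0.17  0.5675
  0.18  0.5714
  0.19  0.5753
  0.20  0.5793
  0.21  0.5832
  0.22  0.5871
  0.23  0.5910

25.44

T = 0.25;  σ√T = 0.1600
d₁ = [ln(352/358) + (0.006 + ½·0.32²)·0.25] / (σ√T) = (-0.0169 + 0.0143) / 0.1600 = -0.0163 which rounds to -0.02
d₂ = -0.0163 − 0.1600 = -0.1763 which rounds to -0.18
e^(−rT) = e^(−0.006·0.25) = 0.9985
P = 358·0.9985·N(0.18) − 352·N(0.02) = 358·0.9985·0.5714 − 352·0.5080 = 204.2544 − 178.8160 = 25.4384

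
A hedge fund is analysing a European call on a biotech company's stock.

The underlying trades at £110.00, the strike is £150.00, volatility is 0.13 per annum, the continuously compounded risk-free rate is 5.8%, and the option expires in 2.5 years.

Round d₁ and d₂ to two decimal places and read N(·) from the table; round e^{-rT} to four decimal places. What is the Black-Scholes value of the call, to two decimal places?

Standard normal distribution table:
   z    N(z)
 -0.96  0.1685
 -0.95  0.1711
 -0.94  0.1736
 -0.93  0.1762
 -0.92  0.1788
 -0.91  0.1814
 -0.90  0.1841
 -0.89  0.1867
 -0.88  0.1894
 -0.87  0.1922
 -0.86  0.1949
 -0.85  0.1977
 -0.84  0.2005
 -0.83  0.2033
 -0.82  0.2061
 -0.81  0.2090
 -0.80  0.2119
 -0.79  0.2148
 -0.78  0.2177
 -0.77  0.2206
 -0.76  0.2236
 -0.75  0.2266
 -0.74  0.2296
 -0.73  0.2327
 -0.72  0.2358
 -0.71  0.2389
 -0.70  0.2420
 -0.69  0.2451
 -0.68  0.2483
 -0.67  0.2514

σ√T = 0.13 × 1.5811 = 0.2055
d₁ = [ln(110/150) + (0.058 + 0.13²/2)·2.5] / 0.2055 = [-0.3102 + 0.1661] / 0.2055 = -0.7007 ≈ -0.70
d₂ = d₁ − σ√T = -0.7007 − 0.2055 = -0.9063 ≈ -0.91
e^(−rT) = e^(−0.058·2.5) = 0.8650
N(d₁) = N(-0.70) = 0.2420;  N(d₂) = N(-0.91) = 0.1814
C = 110·0.2420 − 150·0.8650·0.1814 = 26.6200 − 23.5367 = 3.0833

£3.08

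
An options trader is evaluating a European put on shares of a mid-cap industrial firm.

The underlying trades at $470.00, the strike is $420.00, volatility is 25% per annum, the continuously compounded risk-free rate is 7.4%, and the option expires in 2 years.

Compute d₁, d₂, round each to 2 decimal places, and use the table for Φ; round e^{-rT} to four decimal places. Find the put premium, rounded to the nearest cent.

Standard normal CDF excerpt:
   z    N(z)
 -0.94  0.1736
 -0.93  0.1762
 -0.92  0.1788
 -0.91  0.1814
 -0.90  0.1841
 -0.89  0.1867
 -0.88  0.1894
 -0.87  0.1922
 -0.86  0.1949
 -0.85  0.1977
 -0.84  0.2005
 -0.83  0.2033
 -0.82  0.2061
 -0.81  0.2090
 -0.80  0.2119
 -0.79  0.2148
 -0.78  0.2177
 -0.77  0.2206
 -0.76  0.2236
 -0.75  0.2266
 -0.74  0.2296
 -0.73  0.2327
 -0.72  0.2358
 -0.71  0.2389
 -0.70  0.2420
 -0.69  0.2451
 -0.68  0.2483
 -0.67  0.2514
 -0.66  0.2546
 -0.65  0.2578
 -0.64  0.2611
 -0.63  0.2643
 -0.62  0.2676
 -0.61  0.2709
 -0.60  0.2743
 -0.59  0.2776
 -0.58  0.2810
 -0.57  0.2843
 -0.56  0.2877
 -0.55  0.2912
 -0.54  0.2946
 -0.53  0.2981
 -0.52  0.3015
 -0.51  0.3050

σ√T = 0.25 × 1.4142 = 0.3536
ln(S/K) + (r + σ²/2)T = ln(470/420) + (0.074 + 0.25²/2)·2 = 0.1125 + 0.2105 = 0.3230
d₁ = 0.3230 / 0.3536 = 0.9135 → 0.91
d₂ = d₁ − σ√T = 0.9135 − 0.3536 = 0.5600 → 0.56
exp(−rT) = exp(−0.074·2) = 0.8624
N(−d₂) = N(-0.56) = 0.2877;  N(−d₁) = N(-0.91) = 0.1814
P = 420·0.8624·0.2877 − 470·0.1814 = 104.2072 − 85.2580 = 18.9492

$18.95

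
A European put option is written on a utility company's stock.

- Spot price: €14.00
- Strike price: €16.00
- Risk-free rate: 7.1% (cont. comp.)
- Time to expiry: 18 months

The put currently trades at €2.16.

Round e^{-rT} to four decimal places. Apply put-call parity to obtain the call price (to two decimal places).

€1.78

e^(−rT) = e^(−0.071·1.5) = 0.8990
Put-call parity: C − P = S − K·e^(−rT) = 14 − 16·0.8990 = 14 − 14.3840 = -0.3840
C = P + (C − P) = 2.16 + (-0.3840) = 1.7760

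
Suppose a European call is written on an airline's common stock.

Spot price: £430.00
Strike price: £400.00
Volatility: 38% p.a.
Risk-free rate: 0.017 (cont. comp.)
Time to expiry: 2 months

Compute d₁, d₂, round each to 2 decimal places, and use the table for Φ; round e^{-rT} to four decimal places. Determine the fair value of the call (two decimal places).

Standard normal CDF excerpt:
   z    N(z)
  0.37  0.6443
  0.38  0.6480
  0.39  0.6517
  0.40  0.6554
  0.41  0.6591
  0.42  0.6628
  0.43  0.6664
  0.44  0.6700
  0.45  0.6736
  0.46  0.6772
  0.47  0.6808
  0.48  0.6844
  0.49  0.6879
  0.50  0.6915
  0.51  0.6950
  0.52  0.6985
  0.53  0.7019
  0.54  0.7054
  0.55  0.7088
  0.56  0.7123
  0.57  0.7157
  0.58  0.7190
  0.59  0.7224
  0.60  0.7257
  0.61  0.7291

σ√T = 0.38 × 0.4082 = 0.1551
d₁ = [ln(430/400) + (0.017 + ½·0.38²)·0.1667] / (σ√T) = (0.0723 + 0.0149) / 0.1551 = 0.5620 → 0.56
d₂ = 0.5620 − 0.1551 = 0.4069 → 0.41
exp(−rT) = exp(−0.017·0.1667) = 0.9972
N(d₁) = N(0.56) = 0.7123;  N(d₂) = N(0.41) = 0.6591
C = 430·0.7123 − 400·0.9972·0.6591 = 306.2890 − 262.9018 = 43.3872

£43.39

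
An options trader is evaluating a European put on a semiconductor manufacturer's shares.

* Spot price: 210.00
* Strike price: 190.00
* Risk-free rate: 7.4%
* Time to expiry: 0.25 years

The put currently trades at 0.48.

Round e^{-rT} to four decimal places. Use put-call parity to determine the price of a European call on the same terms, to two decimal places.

23.96

e^(−rT) = e^(−0.074·0.25) = 0.9817
Put-call parity: C − P = S − K·e^(−rT) = 210 − 190·0.9817 = 210 − 186.5230 = 23.4770
C = P + (C − P) = 0.48 + (23.4770) = 23.9570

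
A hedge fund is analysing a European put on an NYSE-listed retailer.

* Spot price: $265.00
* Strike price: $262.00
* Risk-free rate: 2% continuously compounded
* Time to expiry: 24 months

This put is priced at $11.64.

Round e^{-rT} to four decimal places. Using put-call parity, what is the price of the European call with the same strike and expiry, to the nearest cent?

e^(−rT) = e^(−0.02·2) = 0.9608
Put-call parity: C − P = S − K·e^(−rT) = 265 − 262·0.9608 = 265 − 251.7296 = 13.2704
C = P + (C − P) = 11.64 + (13.2704) = 24.9104

$24.91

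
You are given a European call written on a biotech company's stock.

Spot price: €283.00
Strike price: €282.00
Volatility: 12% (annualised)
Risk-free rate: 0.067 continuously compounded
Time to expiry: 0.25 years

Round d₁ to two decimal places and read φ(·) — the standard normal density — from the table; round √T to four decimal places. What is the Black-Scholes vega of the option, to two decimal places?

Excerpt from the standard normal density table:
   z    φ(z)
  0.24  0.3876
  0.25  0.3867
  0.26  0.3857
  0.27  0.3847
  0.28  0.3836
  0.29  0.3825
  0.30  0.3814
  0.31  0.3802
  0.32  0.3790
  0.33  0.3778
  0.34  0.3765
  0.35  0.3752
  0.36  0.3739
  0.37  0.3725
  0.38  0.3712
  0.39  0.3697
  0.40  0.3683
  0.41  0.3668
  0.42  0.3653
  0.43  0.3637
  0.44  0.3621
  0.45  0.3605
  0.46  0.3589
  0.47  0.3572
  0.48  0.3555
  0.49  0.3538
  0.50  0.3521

T = 0.25;  σ√T = 0.0600
d₁ = [ln(283/282) + (0.067 + ½·0.12²)·0.25] / (σ√T) = (0.0035 + 0.0186) / 0.0600 = 0.3682 ≈ 0.37
√T = √0.25 = 0.5000
φ(d₁) = φ(0.37) = 0.3725
vega = S·φ(d₁)·√T = 283·0.3725·0.5000 = 52.7088

52.71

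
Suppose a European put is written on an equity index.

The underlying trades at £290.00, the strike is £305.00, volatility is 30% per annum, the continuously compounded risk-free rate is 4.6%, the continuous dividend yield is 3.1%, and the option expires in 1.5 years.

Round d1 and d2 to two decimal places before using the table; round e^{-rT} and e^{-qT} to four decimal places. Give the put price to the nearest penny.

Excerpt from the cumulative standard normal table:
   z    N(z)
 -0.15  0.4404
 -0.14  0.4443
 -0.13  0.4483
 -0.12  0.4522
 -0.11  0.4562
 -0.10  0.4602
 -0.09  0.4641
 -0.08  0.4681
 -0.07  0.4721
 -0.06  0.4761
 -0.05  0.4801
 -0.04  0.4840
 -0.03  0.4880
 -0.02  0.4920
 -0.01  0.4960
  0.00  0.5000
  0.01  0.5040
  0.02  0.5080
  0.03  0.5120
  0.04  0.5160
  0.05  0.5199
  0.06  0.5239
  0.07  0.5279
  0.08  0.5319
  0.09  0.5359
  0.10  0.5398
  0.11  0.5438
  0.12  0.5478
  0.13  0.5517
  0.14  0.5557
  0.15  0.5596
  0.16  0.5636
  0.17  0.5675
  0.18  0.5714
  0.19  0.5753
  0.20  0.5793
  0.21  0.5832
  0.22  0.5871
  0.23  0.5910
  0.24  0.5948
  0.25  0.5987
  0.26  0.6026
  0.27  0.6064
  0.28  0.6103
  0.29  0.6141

T = 1.5;  σ√T = 0.3674
d₁ = [ln(290/305) + (0.046 − 0.031 + 0.3²/2)·1.5] / 0.3674 = [-0.0504 + 0.0900] / 0.3674 = 0.1077 → 0.11
d₂ = d₁ − σ√T = 0.1077 − 0.3674 = -0.2597 → -0.26
exp(−qT) = exp(−0.031·1.5) = 0.9546;  exp(−rT) = exp(−0.046·1.5) = 0.9333
N(−d₂) = N(0.26) = 0.6026;  N(−d₁) = N(-0.11) = 0.4562
P = 305·0.9333·0.6026 − 290·0.9546·0.4562 = 171.5340 − 126.2917 = 45.2423

£45.24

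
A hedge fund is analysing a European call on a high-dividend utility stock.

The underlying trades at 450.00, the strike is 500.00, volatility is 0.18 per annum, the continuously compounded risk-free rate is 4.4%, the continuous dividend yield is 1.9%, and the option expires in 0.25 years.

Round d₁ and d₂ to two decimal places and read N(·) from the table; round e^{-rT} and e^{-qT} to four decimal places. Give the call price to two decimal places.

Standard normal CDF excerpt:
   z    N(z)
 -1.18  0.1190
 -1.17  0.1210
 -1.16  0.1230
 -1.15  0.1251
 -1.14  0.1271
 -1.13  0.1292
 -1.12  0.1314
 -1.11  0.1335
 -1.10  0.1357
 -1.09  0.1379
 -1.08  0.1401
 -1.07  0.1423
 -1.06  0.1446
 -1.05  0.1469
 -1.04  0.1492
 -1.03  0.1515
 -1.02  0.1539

2.90

σ√T = 0.18·√0.25 = 0.0900
ln(S/K) + (r − q + σ²/2)T = ln(450/500) + (0.044 − 0.019 + 0.18²/2)·0.25 = -0.1054 + 0.0103 = -0.0951
d₁ = -0.0951 / 0.0900 = -1.0562 ≈ -1.06
d₂ = d₁ − σ√T = -1.0562 − 0.0900 = -1.1462 ≈ -1.15
exp(−qT) = exp(−0.019·0.25) = 0.9953;  exp(−rT) = exp(−0.044·0.25) = 0.9891
C = 450·0.9953·N(-1.06) − 500·0.9891·N(-1.15) = 450·0.9953·0.1446 − 500·0.9891·0.1251 = 64.7642 − 61.8682 = 2.8960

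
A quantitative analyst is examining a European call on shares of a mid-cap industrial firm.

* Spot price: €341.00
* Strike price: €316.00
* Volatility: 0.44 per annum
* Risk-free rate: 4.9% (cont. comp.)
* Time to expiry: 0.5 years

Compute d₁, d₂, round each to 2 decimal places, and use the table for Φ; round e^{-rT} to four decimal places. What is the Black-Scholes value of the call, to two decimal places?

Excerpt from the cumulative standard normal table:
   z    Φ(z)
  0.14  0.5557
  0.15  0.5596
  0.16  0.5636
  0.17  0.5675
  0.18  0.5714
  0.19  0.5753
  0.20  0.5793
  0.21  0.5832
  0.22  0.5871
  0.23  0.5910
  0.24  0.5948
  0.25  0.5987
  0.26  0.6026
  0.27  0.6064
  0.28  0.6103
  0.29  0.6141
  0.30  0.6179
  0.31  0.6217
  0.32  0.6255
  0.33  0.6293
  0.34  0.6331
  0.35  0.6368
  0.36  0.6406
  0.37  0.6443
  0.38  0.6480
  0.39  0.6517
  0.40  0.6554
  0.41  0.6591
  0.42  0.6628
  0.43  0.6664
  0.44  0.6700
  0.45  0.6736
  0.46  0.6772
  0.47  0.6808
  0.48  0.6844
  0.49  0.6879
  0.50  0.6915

€58.39

σ√T = 0.44 × 0.7071 = 0.3111
d₁ = [ln(341/316) + (0.049 + 0.44²/2)·0.5] / 0.3111 = [0.0761 + 0.0729] / 0.3111 = 0.4790 ⇒ 0.48
d₂ = d₁ − σ√T = 0.4790 − 0.3111 = 0.1679 ⇒ 0.17
exp(−rT) = exp(−0.049·0.5) = 0.9758
C = 341·N(0.48) − 316·0.9758·N(0.17) = 341·0.6844 − 316·0.9758·0.5675 = 233.3804 − 174.9902 = 58.3902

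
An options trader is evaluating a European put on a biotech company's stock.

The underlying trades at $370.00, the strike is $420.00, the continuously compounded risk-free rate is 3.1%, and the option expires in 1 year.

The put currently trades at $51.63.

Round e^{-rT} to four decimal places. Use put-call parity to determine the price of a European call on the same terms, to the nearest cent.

$14.44

e^(−rT) = e^(−0.031·1) = 0.9695
Put-call parity: C − P = S − K·e^(−rT) = 370 − 420·0.9695 = 370 − 407.1900 = -37.1900
C = P + (C − P) = 51.63 + (-37.1900) = 14.4400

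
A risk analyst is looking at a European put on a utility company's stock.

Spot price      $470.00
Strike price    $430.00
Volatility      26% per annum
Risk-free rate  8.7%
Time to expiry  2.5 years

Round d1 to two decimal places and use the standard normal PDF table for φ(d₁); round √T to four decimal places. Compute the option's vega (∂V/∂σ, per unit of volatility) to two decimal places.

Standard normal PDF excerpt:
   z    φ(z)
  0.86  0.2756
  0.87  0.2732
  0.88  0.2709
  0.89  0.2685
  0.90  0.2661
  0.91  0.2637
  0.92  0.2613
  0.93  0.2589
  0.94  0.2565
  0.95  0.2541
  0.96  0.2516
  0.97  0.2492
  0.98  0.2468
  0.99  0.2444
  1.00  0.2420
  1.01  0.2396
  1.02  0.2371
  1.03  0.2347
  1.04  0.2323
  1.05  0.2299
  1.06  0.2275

σ√T = 0.26·√2.5 = 0.4111
ln(S/K) + (r + σ²/2)T = ln(470/430) + (0.087 + 0.26²/2)·2.5 = 0.0889 + 0.3020 = 0.3909
d₁ = 0.3909 / 0.4111 = 0.9510 which rounds to 0.95
√T = √2.5 = 1.5811
φ(d₁) = φ(0.95) = 0.2541
vega = S·φ(d₁)·√T = 470·0.2541·1.5811 = 188.8260
(Call and put vega coincide under Black-Scholes.)

188.83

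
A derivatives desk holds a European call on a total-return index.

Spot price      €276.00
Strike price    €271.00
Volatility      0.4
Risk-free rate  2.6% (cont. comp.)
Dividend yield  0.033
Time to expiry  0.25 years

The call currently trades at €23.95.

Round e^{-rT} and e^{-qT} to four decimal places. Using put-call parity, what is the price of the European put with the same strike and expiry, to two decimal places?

€19.45

e^(−qT) = e^(−0.033·0.25) = 0.9918;  e^(−rT) = e^(−0.026·0.25) = 0.9935
Put-call parity: C − P = S·e^(−qT) − K·e^(−rT) = 276·0.9918 − 271·0.9935 = 273.7368 − 269.2385 = 4.4983
P = C − (C − P) = 23.95 − (4.4983) = 19.4517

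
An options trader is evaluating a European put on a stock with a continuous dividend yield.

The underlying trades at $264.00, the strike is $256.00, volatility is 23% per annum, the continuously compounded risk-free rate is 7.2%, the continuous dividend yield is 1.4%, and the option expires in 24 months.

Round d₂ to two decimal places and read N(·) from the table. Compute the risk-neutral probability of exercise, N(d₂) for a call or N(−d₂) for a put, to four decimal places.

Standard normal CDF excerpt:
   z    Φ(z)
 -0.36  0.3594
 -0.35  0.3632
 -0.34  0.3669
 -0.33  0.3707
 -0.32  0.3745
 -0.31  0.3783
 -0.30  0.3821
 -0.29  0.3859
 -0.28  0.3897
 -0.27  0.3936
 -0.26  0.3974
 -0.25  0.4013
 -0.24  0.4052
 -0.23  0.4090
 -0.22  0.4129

σ√T = 0.23·√2 = 0.3253
d₁ = [ln(264/256) + (0.072 − 0.014 + ½·0.23²)·2] / (σ√T) = (0.0308 + 0.1689) / 0.3253 = 0.6139 ⇒ 0.61
d₂ = 0.6139 − 0.3253 = 0.2886 ⇒ 0.29
Risk-neutral Pr[S_T < K] = N(−d₂) = N(-0.29) = 0.3859

0.3859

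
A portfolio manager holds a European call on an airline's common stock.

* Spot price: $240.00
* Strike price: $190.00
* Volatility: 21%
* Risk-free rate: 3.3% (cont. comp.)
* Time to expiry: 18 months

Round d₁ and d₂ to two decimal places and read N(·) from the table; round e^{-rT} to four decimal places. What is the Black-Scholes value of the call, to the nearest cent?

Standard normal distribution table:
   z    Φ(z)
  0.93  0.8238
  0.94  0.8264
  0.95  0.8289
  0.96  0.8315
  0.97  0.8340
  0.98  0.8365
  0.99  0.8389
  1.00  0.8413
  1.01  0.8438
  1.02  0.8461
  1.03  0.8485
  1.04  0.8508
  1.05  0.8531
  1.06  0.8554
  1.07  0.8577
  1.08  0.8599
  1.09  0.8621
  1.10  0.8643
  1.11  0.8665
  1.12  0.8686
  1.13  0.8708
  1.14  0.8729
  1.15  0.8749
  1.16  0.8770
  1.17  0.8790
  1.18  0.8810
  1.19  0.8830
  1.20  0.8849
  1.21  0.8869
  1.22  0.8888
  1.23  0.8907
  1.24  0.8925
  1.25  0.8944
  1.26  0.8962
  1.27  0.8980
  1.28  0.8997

$62.96

T = 1.5;  σ√T = 0.2572
d₁ = [ln(240/190) + (0.033 + 0.21²/2)·1.5] / 0.2572 = [0.2336 + 0.0826] / 0.2572 = 1.2294 ⇒ 1.23
d₂ = d₁ − σ√T = 1.2294 − 0.2572 = 0.9722 ⇒ 0.97
exp(−rT) = exp(−0.033·1.5) = 0.9517
N(d₁) = N(1.23) = 0.8907;  N(d₂) = N(0.97) = 0.8340
C = 240·0.8907 − 190·0.9517·0.8340 = 213.7680 − 150.8064 = 62.9616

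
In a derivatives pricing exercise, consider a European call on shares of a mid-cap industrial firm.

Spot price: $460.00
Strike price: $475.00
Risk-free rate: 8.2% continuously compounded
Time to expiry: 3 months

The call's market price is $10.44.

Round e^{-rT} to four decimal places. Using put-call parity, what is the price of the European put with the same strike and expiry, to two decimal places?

$15.80

exp(−rT) = exp(−0.082·0.25) = 0.9797
Put-call parity: C − P = S − K·e^(−rT) = 460 − 475·0.9797 = 460 − 465.3575 = -5.3575
P = C − (C − P) = 10.44 − (-5.3575) = 15.7975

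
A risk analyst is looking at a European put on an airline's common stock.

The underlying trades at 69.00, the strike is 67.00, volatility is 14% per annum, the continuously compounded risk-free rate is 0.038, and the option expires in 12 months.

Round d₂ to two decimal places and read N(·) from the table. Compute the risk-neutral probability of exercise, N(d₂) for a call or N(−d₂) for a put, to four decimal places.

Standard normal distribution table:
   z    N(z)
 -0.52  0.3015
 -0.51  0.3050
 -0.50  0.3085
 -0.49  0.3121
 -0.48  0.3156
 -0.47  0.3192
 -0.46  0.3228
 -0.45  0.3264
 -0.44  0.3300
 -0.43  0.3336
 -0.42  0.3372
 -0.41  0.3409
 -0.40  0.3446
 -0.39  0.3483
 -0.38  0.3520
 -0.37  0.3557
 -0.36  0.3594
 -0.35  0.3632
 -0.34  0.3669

0.3409

T = 1;  σ√T = 0.1400
d₁ = [ln(69/67) + (0.038 + ½·0.14²)·1] / (σ√T) = (0.0294 + 0.0478) / 0.1400 = 0.5515 ⇒ 0.55
d₂ = 0.5515 − 0.1400 = 0.4115 ⇒ 0.41
Risk-neutral Pr[S_T < K] = N(−d₂) = N(-0.41) = 0.3409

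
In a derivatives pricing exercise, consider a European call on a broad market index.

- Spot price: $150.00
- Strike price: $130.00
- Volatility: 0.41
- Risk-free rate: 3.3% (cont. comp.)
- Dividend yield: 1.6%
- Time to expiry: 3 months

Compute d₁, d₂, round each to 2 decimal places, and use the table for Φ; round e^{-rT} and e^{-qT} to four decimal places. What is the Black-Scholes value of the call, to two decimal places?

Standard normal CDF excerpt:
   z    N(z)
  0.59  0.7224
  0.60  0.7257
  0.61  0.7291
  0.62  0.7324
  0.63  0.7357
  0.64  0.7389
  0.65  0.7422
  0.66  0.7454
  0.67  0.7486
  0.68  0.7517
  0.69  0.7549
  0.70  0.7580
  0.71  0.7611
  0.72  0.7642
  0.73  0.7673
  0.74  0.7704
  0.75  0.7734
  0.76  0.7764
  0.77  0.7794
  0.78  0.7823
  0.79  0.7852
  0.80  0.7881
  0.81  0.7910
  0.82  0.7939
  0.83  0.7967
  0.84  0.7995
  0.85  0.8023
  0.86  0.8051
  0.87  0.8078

T = 0.25;  σ√T = 0.2050
d₁ = [ln(150/130) + (0.033 − 0.016 + ½·0.41²)·0.25] / (σ√T) = (0.1431 + 0.0253) / 0.2050 = 0.8213 ⇒ 0.82
d₂ = 0.8213 − 0.2050 = 0.6163 ⇒ 0.62
e^(−qT) = e^(−0.016·0.25) = 0.9960;  e^(−rT) = e^(−0.033·0.25) = 0.9918
N(d₁) = N(0.82) = 0.7939;  N(d₂) = N(0.62) = 0.7324
C = 150·0.9960·0.7939 − 130·0.9918·0.7324 = 118.6087 − 94.4313 = 24.1774

$24.18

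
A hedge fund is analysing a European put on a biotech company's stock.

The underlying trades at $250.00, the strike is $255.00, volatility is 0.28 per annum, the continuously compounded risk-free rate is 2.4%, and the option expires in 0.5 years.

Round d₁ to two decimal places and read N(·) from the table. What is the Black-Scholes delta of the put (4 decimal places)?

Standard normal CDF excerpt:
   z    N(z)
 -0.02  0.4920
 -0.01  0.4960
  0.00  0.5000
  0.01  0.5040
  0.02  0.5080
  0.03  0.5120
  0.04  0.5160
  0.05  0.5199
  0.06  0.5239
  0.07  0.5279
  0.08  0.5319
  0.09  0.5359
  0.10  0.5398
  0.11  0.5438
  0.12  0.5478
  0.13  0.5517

-0.4761

σ√T = 0.28 × 0.7071 = 0.1980
d₁ = [ln(250/255) + (0.024 + 0.28²/2)·0.5] / 0.1980 = [-0.0198 + 0.0316] / 0.1980 = 0.0596 which rounds to 0.06
N(d₁) = N(0.06) = 0.5239
Δ_put = N(d₁) − 1 = 0.5239 − 1 = -0.4761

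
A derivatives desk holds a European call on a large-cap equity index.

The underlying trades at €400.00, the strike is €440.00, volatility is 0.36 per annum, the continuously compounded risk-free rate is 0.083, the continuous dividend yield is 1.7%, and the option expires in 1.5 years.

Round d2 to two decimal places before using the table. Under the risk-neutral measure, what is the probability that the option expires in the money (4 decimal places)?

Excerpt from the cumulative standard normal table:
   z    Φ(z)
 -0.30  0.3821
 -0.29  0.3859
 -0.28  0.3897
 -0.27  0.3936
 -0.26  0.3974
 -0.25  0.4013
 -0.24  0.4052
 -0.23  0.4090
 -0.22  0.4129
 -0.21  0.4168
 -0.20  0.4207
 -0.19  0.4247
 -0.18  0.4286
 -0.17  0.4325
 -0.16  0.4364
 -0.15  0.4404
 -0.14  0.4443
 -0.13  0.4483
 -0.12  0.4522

σ√T = 0.36·√1.5 = 0.4409
d₁ = [ln(400/440) + (0.083 − 0.017 + 0.36²/2)·1.5] / 0.4409 = [-0.0953 + 0.1962] / 0.4409 = 0.2288 → 0.23
d₂ = d₁ − σ√T = 0.2288 − 0.4409 = -0.2121 → -0.21
Risk-neutral Pr[S_T > K] = N(d₂) = N(-0.21) = 0.4168

0.4168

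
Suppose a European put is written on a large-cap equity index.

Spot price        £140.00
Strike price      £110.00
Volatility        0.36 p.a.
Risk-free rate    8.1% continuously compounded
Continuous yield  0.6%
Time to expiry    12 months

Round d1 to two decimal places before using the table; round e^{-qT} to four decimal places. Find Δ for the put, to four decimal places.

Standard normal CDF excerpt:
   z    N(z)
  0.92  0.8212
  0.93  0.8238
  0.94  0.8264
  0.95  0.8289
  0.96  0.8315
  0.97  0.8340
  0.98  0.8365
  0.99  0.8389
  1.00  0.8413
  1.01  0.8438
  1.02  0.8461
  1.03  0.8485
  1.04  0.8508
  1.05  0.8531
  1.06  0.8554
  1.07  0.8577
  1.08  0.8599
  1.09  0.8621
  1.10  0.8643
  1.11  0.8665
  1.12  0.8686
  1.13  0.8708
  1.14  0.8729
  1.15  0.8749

-0.1437

T = 1;  σ√T = 0.3600
ln(S/K) + (r − q + σ²/2)T = ln(140/110) + (0.081 − 0.006 + 0.36²/2)·1 = 0.2412 + 0.1398 = 0.3810
d₁ = 0.3810 / 0.3600 = 1.0582 → 1.06
N(d₁) = N(1.06) = 0.8554
Δ_put = exp(−qT)·(N(d₁) − 1) = 0.9940·(0.8554 − 1) = -0.1437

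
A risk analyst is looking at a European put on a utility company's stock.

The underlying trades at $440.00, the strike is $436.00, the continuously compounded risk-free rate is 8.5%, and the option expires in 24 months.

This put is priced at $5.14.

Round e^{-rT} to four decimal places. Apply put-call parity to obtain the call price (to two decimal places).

e^(−rT) = e^(−0.085·2) = 0.8437
Put-call parity: C − P = S − K·e^(−rT) = 440 − 436·0.8437 = 440 − 367.8532 = 72.1468
C = P + (C − P) = 5.14 + (72.1468) = 77.2868

$77.29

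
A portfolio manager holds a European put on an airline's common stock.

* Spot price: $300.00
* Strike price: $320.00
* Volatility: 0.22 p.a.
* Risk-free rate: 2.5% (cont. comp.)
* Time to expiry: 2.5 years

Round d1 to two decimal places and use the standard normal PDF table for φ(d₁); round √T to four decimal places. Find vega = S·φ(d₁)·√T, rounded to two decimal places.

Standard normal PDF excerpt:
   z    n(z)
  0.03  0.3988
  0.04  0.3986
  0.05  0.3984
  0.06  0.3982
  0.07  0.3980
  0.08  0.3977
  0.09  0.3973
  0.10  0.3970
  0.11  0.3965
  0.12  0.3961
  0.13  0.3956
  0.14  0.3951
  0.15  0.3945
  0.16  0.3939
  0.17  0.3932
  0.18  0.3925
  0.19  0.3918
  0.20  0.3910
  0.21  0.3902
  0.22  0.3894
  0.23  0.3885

σ√T = 0.22·√2.5 = 0.3479
d₁ = [ln(300/320) + (0.025 + ½·0.22²)·2.5] / (σ√T) = (-0.0645 + 0.1230) / 0.3479 = 0.1681 ⇒ 0.17
√T = √2.5 = 1.5811
φ(d₁) = φ(0.17) = 0.3932
vega = S·φ(d₁)·√T = 300·0.3932·1.5811 = 186.5066
(Vega is the same for a European call and put with the same parameters.)

186.51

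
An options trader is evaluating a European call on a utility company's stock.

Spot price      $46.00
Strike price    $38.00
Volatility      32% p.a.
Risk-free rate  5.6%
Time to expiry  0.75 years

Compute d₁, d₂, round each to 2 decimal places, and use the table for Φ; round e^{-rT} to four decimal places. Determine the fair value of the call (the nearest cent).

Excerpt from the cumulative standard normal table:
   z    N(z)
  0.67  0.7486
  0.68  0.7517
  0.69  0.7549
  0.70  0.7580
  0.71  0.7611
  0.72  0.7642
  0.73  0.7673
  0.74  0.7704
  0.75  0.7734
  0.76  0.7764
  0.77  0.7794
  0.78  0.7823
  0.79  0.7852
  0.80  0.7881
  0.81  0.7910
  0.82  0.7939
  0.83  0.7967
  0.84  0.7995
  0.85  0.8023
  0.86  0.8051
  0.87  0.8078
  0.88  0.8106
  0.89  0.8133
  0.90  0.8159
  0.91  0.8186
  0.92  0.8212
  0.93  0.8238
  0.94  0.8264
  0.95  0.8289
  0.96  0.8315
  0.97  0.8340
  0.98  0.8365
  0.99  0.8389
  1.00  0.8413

$10.86

T = 0.75;  σ√T = 0.2771
d₁ = [ln(46/38) + (0.056 + 0.32²/2)·0.75] / 0.2771 = [0.1911 + 0.0804] / 0.2771 = 0.9795 ⇒ 0.98
d₂ = d₁ − σ√T = 0.9795 − 0.2771 = 0.7024 ⇒ 0.70
exp(−rT) = exp(−0.056·0.75) = 0.9589
C = 46·N(0.98) − 38·0.9589·N(0.70) = 46·0.8365 − 38·0.9589·0.7580 = 38.4790 − 27.6202 = 10.8588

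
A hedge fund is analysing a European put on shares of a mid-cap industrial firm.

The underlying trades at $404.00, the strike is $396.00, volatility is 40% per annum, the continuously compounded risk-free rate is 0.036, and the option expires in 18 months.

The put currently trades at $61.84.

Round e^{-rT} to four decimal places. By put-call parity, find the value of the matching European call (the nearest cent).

exp(−rT) = exp(−0.036·1.5) = 0.9474
Put-call parity: C − P = S − K·e^(−rT) = 404 − 396·0.9474 = 404 − 375.1704 = 28.8296
C = P + (C − P) = 61.84 + (28.8296) = 90.6696

$90.67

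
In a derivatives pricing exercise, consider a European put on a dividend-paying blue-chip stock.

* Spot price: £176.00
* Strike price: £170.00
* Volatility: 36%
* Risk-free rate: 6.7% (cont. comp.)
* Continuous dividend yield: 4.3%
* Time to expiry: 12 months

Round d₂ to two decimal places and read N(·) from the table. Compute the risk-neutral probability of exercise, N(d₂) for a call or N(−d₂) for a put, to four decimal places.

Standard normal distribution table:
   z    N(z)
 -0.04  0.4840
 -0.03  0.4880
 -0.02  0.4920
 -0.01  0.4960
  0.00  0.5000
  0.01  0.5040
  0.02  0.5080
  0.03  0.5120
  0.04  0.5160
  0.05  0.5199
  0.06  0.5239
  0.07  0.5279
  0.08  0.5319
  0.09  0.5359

0.5080

σ√T = 0.36·√1 = 0.3600
d₁ = [ln(176/170) + (0.067 − 0.043 + ½·0.36²)·1] / (σ√T) = (0.0347 + 0.0888) / 0.3600 = 0.3430 which rounds to 0.34
d₂ = 0.3430 − 0.3600 = -0.0170 which rounds to -0.02
Risk-neutral Pr[S_T < K] = N(−d₂) = N(0.02) = 0.5080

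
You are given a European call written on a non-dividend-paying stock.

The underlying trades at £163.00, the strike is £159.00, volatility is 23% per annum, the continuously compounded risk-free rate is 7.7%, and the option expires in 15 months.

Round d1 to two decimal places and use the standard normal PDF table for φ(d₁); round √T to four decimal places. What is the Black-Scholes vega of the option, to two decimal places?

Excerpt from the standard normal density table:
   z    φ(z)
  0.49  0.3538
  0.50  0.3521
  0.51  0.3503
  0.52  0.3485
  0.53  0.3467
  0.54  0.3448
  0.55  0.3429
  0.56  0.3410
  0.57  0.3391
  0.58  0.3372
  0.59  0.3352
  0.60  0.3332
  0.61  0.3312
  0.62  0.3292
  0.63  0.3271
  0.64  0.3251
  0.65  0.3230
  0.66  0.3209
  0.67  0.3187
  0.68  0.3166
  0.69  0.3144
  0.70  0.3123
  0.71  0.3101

60.72

T = 1.25;  σ√T = 0.2571
d₁ = [ln(163/159) + (0.077 + 0.23²/2)·1.25] / 0.2571 = [0.0248 + 0.1293] / 0.2571 = 0.5995 ≈ 0.60
√T = √1.25 = 1.1180
φ(d₁) = φ(0.60) = 0.3332
vega = S·φ(d₁)·√T = 163·0.3332·1.1180 = 60.7204
(Call and put vega coincide under Black-Scholes.)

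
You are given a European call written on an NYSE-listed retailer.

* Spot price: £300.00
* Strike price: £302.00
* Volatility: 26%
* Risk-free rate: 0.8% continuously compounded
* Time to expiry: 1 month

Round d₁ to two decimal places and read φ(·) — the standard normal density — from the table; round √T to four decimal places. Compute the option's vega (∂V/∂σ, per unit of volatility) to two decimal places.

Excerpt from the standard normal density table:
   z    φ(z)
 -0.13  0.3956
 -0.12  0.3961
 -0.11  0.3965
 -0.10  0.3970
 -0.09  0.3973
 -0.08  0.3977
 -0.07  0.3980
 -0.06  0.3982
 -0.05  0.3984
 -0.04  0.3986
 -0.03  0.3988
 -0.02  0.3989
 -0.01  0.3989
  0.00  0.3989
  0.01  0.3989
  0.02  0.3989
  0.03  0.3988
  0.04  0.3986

σ√T = 0.26·√0.08333 = 0.0751
d₁ = [ln(300/302) + (0.008 + 0.26²/2)·0.08333] / 0.0751 = [-0.0066 + 0.0035] / 0.0751 = -0.0421 ⇒ -0.04
√T = √0.08333 = 0.2887
φ(d₁) = φ(-0.04) = 0.3986
vega = S·φ(d₁)·√T = 300·0.3986·0.2887 = 34.5227
(The put has the same vega.)

34.52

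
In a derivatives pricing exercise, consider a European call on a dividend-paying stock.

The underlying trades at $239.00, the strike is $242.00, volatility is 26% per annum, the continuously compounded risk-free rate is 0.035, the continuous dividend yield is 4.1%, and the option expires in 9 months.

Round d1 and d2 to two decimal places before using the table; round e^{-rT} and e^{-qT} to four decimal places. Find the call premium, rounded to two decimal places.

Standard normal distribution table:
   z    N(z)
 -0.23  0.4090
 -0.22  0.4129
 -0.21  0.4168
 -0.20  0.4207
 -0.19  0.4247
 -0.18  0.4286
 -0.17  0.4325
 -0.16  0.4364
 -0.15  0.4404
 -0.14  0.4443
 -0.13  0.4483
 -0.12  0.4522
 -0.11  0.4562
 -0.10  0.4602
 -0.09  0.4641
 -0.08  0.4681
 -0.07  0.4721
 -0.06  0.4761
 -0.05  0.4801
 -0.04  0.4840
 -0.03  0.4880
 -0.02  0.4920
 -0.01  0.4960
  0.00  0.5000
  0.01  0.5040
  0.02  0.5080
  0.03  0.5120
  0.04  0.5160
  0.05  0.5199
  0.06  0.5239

T = 0.75;  σ√T = 0.2252
d₁ = [ln(239/242) + (0.035 − 0.041 + ½·0.26²)·0.75] / (σ√T) = (-0.0125 + 0.0209) / 0.2252 = 0.0372 ≈ 0.04
d₂ = 0.0372 − 0.2252 = -0.1880 ≈ -0.19
e^(−qT) = e^(−0.041·0.75) = 0.9697;  e^(−rT) = e^(−0.035·0.75) = 0.9741
N(d₁) = N(0.04) = 0.5160;  N(d₂) = N(-0.19) = 0.4247
C = 239·0.9697·0.5160 − 242·0.9741·0.4247 = 119.5873 − 100.1155 = 19.4718

$19.47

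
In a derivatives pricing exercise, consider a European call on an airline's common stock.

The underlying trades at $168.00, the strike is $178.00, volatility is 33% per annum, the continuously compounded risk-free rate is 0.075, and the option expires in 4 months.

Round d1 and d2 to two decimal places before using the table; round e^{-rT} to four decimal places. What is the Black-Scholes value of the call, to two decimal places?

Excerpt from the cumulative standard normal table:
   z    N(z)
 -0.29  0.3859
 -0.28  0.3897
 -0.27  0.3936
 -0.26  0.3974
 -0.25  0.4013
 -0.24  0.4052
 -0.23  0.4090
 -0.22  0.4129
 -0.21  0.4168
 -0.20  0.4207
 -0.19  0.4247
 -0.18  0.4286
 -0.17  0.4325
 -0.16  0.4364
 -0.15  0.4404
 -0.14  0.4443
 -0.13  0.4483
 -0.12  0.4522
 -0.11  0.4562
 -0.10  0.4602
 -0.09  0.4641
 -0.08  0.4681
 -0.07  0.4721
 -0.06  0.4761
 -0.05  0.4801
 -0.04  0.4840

σ√T = 0.33 × 0.5774 = 0.1905
d₁ = [ln(168/178) + (0.075 + ½·0.33²)·0.3333] / (σ√T) = (-0.0578 + 0.0432) / 0.1905 = -0.0770 which rounds to -0.08
d₂ = -0.0770 − 0.1905 = -0.2675 which rounds to -0.27
exp(−rT) = exp(−0.075·0.3333) = 0.9753
C = 168·N(-0.08) − 178·0.9753·N(-0.27) = 168·0.4681 − 178·0.9753·0.3936 = 78.6408 − 68.3303 = 10.3105

$10.31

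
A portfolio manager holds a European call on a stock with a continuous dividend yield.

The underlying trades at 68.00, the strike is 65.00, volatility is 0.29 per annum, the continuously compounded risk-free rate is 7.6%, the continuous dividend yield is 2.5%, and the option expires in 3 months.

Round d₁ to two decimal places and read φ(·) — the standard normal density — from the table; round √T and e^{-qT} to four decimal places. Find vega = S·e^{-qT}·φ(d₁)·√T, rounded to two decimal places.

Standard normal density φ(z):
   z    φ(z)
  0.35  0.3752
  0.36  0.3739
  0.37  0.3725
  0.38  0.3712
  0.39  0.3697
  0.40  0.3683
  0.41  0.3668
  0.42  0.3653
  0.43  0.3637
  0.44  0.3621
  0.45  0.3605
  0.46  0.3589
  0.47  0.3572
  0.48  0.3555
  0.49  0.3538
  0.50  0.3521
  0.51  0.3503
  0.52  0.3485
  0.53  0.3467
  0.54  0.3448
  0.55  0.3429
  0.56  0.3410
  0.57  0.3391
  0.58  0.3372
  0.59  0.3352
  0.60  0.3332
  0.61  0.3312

12.07

σ√T = 0.29·√0.25 = 0.1450
d₁ = [ln(68/65) + (0.076 − 0.025 + ½·0.29²)·0.25] / (σ√T) = (0.0451 + 0.0233) / 0.1450 = 0.4716 ⇒ 0.47
√T = √0.25 = 0.5000
φ(d₁) = φ(0.47) = 0.3572
e^(−qT) = e^(−0.025·0.25) = 0.9938
vega = S·e^(−qT)·φ(d₁)·√T = 68·0.9938·0.3572·0.5000 = 12.0695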